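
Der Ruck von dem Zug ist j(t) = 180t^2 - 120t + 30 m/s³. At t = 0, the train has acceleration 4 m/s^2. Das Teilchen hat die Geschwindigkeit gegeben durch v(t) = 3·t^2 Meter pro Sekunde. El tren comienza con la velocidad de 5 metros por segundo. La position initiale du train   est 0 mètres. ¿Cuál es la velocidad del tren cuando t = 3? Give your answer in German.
Ausgehend von dem Ruck j(t) = 180·t^2 - 120·t + 30, nehmen wir 2 Integrale. Durch Integration von dem Ruck und Verwendung der Anfangsbedingung a(0) = 4, erhalten wir a(t) = 60·t^3 - 60·t^2 + 30·t + 4. Durch Integration von der Beschleunigung und Verwendung der Anfangsbedingung v(0) = 5, erhalten wir v(t) = 15·t^4 - 20·t^3 + 15·t^2 + 4·t + 5. Wir haben die Geschwindigkeit v(t) = 15·t^4 - 20·t^3 + 15·t^2 + 4·t + 5. Durch Einsetzen von t = 3: v(3) = 827.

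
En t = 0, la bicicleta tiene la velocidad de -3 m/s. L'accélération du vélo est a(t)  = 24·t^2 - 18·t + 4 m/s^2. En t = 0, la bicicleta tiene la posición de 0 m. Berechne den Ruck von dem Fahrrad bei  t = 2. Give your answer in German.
Um dies zu lösen, müssen wir 1 Ableitung unserer Gleichung für die Beschleunigung a(t) = 24·t^2 - 18·t + 4 nehmen. Mit d/dt von a(t) finden wir j(t) = 48·t - 18. Mit j(t) = 48·t - 18 und Einsetzen von t = 2, finden wir j = 78.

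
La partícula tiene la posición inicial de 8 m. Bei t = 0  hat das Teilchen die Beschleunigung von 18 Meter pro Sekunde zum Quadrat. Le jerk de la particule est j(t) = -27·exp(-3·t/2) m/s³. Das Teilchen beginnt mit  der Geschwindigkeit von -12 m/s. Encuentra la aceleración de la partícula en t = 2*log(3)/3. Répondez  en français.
Nous devons intégrer notre équation du jerk j(t) = -27·exp(-3·t/2) 1 fois. La primitive du jerk est l'accélération. En utilisant a(0) = 18, nous obtenons a(t) = 18·exp(-3·t/2). En utilisant a(t) = 18·exp(-3·t/2) et en substituant t = 2*log(3)/3, nous trouvons a = 6.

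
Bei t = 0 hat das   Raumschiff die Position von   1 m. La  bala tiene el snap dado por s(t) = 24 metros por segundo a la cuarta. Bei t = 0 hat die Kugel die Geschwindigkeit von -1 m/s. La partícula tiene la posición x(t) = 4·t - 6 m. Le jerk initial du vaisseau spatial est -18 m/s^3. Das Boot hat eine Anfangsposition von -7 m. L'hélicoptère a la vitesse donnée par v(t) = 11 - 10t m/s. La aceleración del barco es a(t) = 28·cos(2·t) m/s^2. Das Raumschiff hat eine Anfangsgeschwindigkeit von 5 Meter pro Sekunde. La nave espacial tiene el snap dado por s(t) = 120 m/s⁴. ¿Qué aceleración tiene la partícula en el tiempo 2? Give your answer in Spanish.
Partiendo de la posición x(t) = 4·t - 6, tomamos 2 derivadas. Tomando d/dt de x(t), encontramos v(t) = 4. La derivada de la velocidad da la aceleración: a(t) = 0. De la ecuación de la aceleración a(t) = 0, sustituimos t = 2 para obtener a = 0.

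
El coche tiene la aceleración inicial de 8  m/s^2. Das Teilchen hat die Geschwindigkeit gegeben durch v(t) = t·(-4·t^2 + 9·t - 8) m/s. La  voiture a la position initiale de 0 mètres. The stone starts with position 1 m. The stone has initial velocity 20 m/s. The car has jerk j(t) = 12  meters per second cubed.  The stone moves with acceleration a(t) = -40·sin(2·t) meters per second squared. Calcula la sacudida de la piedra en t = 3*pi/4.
Partiendo de la aceleración a(t) = -40·sin(2·t), tomamos 1 derivada. Derivando la aceleración, obtenemos la sacudida: j(t) = -80·cos(2·t). De la ecuación de la sacudida j(t) = -80·cos(2·t), sustituimos t = 3*pi/4 para obtener j = 0.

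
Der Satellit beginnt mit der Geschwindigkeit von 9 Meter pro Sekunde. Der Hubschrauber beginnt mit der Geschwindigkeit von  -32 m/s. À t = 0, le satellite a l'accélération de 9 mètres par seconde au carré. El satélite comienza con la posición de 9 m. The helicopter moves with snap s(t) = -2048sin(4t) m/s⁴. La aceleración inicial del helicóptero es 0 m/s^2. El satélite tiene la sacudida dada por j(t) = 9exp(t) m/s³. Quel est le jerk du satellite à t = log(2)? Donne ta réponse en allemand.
Aus der Gleichung für den Ruck j(t) = 9·exp(t), setzen wir t = log(2) ein und erhalten j = 18.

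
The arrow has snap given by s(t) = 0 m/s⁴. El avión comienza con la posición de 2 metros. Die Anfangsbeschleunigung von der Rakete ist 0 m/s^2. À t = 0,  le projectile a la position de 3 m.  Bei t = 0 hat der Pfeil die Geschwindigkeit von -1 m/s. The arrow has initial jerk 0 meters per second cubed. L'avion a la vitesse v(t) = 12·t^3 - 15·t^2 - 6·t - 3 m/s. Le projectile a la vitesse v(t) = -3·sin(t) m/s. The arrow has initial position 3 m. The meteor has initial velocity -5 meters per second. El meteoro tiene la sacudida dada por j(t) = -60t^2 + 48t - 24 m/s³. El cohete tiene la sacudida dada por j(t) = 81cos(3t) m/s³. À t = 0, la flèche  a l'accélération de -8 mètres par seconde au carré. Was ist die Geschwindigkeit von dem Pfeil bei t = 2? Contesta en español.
Debemos encontrar la antiderivada de nuestra ecuación del snap s(t) = 0 3 veces. Tomando ∫s(t)dt y aplicando j(0) = 0, encontramos j(t) = 0. La antiderivada de la sacudida es la aceleración. Usando a(0) = -8, obtenemos a(t) = -8. Tomando ∫a(t)dt y aplicando v(0) = -1, encontramos v(t) = -8·t - 1. Tenemos la velocidad v(t) = -8·t - 1. Sustituyendo t = 2: v(2) = -17.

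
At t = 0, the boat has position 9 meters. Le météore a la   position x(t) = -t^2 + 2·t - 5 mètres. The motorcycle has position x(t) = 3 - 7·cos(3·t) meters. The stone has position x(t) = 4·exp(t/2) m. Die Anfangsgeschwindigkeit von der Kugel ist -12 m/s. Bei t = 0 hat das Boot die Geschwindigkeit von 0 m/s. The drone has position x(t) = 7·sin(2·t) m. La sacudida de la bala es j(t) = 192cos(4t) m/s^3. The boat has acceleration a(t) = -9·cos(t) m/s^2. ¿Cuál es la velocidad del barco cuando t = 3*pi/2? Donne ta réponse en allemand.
Wir müssen das Integral unserer Gleichung für die Beschleunigung a(t) = -9·cos(t) 1-mal finden. Das Integral von der Beschleunigung ist die Geschwindigkeit. Mit v(0) = 0 erhalten wir v(t) = -9·sin(t). Wir haben die Geschwindigkeit v(t) = -9·sin(t). Durch Einsetzen von t = 3*pi/2: v(3*pi/2) = 9.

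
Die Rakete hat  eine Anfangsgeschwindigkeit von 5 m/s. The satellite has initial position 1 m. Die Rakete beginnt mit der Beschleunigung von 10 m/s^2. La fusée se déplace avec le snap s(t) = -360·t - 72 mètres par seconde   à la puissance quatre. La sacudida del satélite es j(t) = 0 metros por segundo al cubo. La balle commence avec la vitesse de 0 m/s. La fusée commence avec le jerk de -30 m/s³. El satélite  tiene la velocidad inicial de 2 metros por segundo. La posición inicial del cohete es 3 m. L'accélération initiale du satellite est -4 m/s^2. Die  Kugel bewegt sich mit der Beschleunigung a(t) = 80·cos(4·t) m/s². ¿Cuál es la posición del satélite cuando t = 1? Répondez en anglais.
We need to integrate our jerk equation j(t) = 0 3 times. The antiderivative of jerk is acceleration. Using a(0) = -4, we get a(t) = -4. The integral of acceleration is velocity. Using v(0) = 2, we get v(t) = 2 - 4·t. The integral of velocity is position. Using x(0) = 1, we get x(t) = -2·t^2 + 2·t + 1. We have position x(t) = -2·t^2 + 2·t + 1. Substituting t = 1: x(1) = 1.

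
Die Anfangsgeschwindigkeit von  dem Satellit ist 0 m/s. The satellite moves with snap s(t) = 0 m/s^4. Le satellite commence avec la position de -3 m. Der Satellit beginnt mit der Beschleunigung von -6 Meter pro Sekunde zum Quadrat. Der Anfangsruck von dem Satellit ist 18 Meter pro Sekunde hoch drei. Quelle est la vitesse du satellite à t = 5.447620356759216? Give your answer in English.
We must find the antiderivative of our snap equation s(t) = 0 3 times. Integrating snap and using the initial condition j(0) = 18, we get j(t) = 18. Integrating jerk and using the initial condition a(0) = -6, we get a(t) = 18·t - 6. Integrating acceleration and using the initial condition v(0) = 0, we get v(t) = 3·t·(3·t - 2). From the given velocity equation v(t) = 3·t·(3·t - 2), we substitute t = 5.447620356759216 to get v = 234.403385821841.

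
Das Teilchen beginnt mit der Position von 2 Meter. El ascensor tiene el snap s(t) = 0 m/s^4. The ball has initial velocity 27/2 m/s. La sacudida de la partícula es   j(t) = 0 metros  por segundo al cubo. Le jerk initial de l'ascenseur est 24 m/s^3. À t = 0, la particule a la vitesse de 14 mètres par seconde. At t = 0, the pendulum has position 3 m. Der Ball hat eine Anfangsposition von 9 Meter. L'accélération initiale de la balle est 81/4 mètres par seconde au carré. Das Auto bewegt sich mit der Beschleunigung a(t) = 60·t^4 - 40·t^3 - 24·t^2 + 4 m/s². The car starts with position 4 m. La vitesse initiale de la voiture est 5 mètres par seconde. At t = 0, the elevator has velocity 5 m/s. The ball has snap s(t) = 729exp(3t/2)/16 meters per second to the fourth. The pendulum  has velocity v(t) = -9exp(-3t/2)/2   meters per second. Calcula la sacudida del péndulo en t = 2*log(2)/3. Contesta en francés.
Nous devons dériver notre équation de la vitesse v(t) = -9·exp(-3·t/2)/2 2 fois. La dérivée de la vitesse donne l'accélération: a(t) = 27·exp(-3·t/2)/4. En prenant d/dt de a(t), nous trouvons j(t) = -81·exp(-3·t/2)/8. Nous avons le jerk j(t) = -81·exp(-3·t/2)/8. En substituant t = 2*log(2)/3: j(2*log(2)/3) = -81/16.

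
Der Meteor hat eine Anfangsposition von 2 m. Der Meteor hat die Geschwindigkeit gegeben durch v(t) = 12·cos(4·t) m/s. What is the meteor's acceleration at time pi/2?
To solve this, we need to take 1 derivative of our velocity equation v(t) = 12·cos(4·t). Differentiating velocity, we get acceleration: a(t) = -48·sin(4·t). Using a(t) = -48·sin(4·t) and substituting t = pi/2, we find a = 0.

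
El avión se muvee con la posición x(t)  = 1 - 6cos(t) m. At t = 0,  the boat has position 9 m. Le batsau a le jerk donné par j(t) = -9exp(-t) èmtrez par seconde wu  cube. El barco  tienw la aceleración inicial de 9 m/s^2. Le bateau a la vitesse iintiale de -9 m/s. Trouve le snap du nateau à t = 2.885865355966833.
Nous devons dériver notre équation du jerk j(t) = -9·exp(-t) 1 fois. En prenant d/dt de j(t), nous trouvons s(t) = 9·exp(-t). Nous avons le snap s(t) = 9·exp(-t). En substituant t = 2.885865355966833: s(2.885865355966833) = 0.502258285514058.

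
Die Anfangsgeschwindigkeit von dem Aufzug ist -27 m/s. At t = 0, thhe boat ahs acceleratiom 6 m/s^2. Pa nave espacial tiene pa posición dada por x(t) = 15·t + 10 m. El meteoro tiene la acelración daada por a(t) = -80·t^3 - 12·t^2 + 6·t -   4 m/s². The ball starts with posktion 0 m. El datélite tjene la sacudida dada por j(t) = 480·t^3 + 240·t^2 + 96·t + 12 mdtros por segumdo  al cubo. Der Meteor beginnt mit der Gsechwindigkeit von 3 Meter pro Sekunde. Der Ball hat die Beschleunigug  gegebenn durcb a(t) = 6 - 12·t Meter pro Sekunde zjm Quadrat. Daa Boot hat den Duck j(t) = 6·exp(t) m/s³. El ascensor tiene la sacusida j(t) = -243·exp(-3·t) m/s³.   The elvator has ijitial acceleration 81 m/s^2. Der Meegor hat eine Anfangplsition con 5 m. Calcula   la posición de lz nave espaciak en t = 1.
Usando x(t) = 15·t + 10 y sustituyendo t = 1, encontramos x = 25.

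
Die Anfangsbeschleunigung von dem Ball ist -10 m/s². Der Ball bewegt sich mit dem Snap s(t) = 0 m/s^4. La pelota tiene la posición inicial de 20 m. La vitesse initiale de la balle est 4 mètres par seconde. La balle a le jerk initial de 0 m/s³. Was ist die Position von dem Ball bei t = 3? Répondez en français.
Nous devons trouver la primitive de notre équation du snap s(t) = 0 4 fois. La primitive du snap est le jerk. En utilisant j(0) = 0, nous obtenons j(t) = 0. L'intégrale du jerk, avec a(0) = -10, donne l'accélération: a(t) = -10. En intégrant l'accélération et en utilisant la condition initiale v(0) = 4, nous obtenons v(t) = 4 - 10·t. En intégrant la vitesse et en utilisant la condition initiale x(0) = 20, nous obtenons x(t) = -5·t^2 + 4·t + 20. De l'équation de la position x(t) = -5·t^2 + 4·t + 20, nous substituons t = 3 pour obtenir x = -13.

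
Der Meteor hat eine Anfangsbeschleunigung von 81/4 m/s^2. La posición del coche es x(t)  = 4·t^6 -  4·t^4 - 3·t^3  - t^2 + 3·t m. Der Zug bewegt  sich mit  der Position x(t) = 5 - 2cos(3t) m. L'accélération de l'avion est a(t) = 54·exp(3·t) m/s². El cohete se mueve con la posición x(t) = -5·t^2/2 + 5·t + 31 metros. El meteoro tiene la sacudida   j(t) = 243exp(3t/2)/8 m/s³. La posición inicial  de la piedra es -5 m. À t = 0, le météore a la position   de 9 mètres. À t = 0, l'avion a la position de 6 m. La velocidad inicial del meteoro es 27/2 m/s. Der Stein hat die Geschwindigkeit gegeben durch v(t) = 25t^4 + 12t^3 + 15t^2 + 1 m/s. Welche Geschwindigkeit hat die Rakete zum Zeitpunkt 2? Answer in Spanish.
Para resolver esto, necesitamos tomar 1 derivada de nuestra ecuación de la posición x(t) = -5·t^2/2 + 5·t + 31. Derivando la posición, obtenemos la velocidad: v(t) = 5 - 5·t. Usando v(t) = 5 - 5·t y sustituyendo t = 2, encontramos v = -5.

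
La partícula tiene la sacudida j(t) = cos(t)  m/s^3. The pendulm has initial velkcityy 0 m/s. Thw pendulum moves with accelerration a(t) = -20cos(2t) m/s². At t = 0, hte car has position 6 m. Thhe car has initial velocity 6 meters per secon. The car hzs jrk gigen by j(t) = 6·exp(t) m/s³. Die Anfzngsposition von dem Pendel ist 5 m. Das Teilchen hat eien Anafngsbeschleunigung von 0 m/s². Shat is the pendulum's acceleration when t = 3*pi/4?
We have acceleration a(t) = -20·cos(2·t). Substituting t = 3*pi/4: a(3*pi/4) = 0.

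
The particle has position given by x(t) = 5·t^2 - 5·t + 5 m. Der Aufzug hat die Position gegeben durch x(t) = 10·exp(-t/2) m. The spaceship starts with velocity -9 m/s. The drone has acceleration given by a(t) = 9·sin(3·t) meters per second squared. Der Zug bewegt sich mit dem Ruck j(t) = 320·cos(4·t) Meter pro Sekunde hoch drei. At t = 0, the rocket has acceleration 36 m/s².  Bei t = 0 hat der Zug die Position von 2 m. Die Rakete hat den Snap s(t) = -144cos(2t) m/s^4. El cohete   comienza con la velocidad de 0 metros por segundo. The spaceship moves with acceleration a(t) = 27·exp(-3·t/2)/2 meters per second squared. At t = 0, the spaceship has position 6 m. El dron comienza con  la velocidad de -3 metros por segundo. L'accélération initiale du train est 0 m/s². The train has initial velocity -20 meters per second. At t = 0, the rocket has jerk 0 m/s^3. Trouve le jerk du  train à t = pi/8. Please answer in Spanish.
De la ecuación de la sacudida j(t) = 320·cos(4·t), sustituimos t = pi/8 para obtener j = 0.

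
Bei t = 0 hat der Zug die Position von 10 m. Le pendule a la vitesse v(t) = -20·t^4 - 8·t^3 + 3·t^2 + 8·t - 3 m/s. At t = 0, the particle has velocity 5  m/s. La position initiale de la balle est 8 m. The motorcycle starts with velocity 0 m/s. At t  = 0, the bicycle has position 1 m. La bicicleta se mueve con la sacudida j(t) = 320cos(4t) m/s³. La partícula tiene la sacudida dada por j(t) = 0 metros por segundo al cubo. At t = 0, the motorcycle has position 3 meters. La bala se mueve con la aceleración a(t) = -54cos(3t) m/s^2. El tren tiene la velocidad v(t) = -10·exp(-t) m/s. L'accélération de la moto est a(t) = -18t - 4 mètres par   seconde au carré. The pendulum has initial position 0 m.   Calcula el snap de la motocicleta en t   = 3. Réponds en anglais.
We must differentiate our acceleration equation a(t) = -18·t - 4 2 times. The derivative of acceleration gives jerk: j(t) = -18. Taking d/dt of j(t), we find s(t) = 0. We have snap s(t) = 0. Substituting t = 3: s(3) = 0.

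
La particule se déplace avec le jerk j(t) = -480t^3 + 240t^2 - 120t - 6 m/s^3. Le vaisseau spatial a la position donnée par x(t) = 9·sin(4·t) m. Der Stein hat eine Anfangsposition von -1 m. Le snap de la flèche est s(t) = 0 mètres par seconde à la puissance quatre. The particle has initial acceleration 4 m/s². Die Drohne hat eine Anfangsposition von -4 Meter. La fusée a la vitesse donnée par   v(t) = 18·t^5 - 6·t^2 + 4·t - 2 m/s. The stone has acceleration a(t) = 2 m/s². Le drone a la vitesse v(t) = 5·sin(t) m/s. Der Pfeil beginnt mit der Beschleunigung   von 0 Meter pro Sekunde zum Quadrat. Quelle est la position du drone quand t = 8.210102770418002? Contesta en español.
Partiendo de la velocidad v(t) = 5·sin(t), tomamos 1 antiderivada. La antiderivada de la velocidad es la posición. Usando x(0) = -4, obtenemos x(t) = 1 - 5·cos(t). Usando x(t) = 1 - 5·cos(t) y sustituyendo t = 8.210102770418002, encontramos x = 2.74320688107008.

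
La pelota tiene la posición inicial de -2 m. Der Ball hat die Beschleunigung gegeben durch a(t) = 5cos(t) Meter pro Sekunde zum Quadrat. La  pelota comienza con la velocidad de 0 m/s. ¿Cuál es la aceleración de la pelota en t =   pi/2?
Usando a(t) = 5·cos(t) y sustituyendo t = pi/2, encontramos a = 0.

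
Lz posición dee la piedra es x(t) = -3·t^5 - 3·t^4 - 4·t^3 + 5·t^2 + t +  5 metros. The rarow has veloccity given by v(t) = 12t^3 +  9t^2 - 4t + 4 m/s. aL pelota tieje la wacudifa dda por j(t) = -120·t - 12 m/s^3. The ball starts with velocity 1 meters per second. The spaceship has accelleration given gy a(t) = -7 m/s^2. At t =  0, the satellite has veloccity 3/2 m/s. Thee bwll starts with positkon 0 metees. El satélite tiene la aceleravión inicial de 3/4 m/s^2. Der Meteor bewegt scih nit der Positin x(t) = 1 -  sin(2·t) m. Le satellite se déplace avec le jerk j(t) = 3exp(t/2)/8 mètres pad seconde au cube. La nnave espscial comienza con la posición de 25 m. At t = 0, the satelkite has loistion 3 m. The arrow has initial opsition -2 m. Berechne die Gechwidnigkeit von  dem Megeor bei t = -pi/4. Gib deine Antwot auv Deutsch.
Um dies zu lösen, müssen wir 1 Ableitung unserer Gleichung für die Position x(t) = 1 - sin(2·t) nehmen. Die Ableitung von der Position ergibt die Geschwindigkeit: v(t) = -2·cos(2·t). Mit v(t) = -2·cos(2·t) und Einsetzen von t = -pi/4, finden wir v = 0.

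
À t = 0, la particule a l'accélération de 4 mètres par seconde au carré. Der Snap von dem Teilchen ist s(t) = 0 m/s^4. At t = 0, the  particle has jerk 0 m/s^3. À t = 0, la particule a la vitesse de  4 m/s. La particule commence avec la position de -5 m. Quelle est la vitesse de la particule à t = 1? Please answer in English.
We need to integrate our snap equation s(t) = 0 3 times. Integrating snap and using the initial condition j(0) = 0, we get j(t) = 0. Integrating jerk and using the initial condition a(0) = 4, we get a(t) = 4. Integrating acceleration and using the initial condition v(0) = 4, we get v(t) = 4·t + 4. From the given velocity equation v(t) = 4·t + 4, we substitute t = 1 to get v = 8.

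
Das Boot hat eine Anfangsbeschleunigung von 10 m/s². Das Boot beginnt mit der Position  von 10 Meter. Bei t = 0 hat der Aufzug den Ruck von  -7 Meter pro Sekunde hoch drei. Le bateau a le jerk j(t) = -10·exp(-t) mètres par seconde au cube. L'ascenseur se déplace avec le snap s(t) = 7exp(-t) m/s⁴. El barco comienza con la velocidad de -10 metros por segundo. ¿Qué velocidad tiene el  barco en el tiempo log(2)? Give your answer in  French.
Pour résoudre ceci, nous devons prendre 2 intégrales de notre équation du jerk j(t) = -10·exp(-t). En prenant ∫j(t)dt et en appliquant a(0) = 10, nous trouvons a(t) = 10·exp(-t). L'intégrale de l'accélération, avec v(0) = -10, donne la vitesse: v(t) = -10·exp(-t). En utilisant v(t) = -10·exp(-t) et en substituant t = log(2), nous trouvons v = -5.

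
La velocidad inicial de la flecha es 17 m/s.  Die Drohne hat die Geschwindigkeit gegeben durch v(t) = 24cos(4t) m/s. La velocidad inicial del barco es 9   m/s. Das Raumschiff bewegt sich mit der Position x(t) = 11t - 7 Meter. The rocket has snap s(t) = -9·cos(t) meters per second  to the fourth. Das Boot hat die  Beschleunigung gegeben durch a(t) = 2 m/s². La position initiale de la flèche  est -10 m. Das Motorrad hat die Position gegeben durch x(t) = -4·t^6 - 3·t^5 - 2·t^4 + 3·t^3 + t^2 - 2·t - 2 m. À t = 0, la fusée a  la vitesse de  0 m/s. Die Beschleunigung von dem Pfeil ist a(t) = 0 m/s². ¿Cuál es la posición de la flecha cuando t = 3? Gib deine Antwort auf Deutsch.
Wir müssen unsere Gleichung für die Beschleunigung a(t) = 0 2-mal integrieren. Das Integral von der Beschleunigung ist die Geschwindigkeit. Mit v(0) = 17 erhalten wir v(t) = 17. Die Stammfunktion von der Geschwindigkeit ist die Position. Mit x(0) = -10 erhalten wir x(t) = 17·t - 10. Mit x(t) = 17·t - 10 und Einsetzen von t = 3, finden wir x = 41.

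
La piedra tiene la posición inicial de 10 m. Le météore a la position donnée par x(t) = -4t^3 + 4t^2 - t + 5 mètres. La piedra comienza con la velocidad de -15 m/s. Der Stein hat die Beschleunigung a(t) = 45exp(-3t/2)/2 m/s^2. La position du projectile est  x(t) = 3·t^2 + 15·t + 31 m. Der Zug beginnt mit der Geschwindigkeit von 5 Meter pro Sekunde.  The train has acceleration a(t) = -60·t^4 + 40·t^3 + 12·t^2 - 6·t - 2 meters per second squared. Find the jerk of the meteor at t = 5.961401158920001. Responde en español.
Partiendo de la posición x(t) = -4·t^3 + 4·t^2 - t + 5, tomamos 3 derivadas. Derivando la posición, obtenemos la velocidad: v(t) = -12·t^2 + 8·t - 1. La derivada de la velocidad da la aceleración: a(t) = 8 - 24·t. Tomando d/dt de a(t), encontramos j(t) = -24. Tenemos la sacudida j(t) = -24. Sustituyendo t = 5.961401158920001: j(5.961401158920001) = -24.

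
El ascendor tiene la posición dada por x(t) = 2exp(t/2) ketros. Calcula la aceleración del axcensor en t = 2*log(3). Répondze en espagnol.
Debemos derivar nuestra ecuación de la posición x(t) = 2·exp(t/2) 2 veces. Derivando la posición, obtenemos la velocidad: v(t) = exp(t/2). Tomando d/dt de v(t), encontramos a(t) = exp(t/2)/2. Usando a(t) = exp(t/2)/2 y sustituyendo t = 2*log(3), encontramos a = 3/2.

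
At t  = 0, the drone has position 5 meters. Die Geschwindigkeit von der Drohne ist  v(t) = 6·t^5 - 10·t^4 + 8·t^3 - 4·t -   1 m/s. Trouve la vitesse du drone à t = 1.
De l'équation de la vitesse v(t) = 6·t^5 - 10·t^4 + 8·t^3 - 4·t - 1, nous substituons t = 1 pour obtenir v = -1.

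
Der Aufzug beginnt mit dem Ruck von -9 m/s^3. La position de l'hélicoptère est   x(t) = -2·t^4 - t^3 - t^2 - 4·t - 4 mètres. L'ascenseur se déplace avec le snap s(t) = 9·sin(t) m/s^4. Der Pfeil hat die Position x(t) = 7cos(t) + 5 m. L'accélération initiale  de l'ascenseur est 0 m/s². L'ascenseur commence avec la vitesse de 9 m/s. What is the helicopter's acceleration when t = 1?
We must differentiate our position equation x(t) = -2·t^4 - t^3 - t^2 - 4·t - 4 2 times. Differentiating position, we get velocity: v(t) = -8·t^3 - 3·t^2 - 2·t - 4. Differentiating velocity, we get acceleration: a(t) = -24·t^2 - 6·t - 2. We have acceleration a(t) = -24·t^2 - 6·t - 2. Substituting t = 1: a(1) = -32.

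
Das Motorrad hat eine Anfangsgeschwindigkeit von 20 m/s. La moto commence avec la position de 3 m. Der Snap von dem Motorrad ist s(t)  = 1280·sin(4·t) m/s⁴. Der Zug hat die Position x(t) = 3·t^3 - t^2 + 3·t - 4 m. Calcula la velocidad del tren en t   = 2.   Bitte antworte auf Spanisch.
Debemos derivar nuestra ecuación de la posición x(t) = 3·t^3 - t^2 + 3·t - 4 1 vez. La derivada de la posición da la velocidad: v(t) = 9·t^2 - 2·t + 3. De la ecuación de la velocidad v(t) = 9·t^2 - 2·t + 3, sustituimos t = 2 para obtener v = 35.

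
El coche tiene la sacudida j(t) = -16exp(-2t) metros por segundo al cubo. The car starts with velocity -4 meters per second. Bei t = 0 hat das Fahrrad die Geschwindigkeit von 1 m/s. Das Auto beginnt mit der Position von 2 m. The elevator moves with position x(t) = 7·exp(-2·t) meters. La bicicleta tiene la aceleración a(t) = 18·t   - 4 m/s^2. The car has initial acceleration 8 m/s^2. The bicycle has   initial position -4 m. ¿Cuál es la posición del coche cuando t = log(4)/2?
Necesitamos integrar nuestra ecuación de la sacudida j(t) = -16·exp(-2·t) 3 veces. Integrando la sacudida y usando la condición inicial a(0) = 8, obtenemos a(t) = 8·exp(-2·t). La integral de la aceleración, con v(0) = -4, da la velocidad: v(t) = -4·exp(-2·t). La antiderivada de la velocidad es la posición. Usando x(0) = 2, obtenemos x(t) = 2·exp(-2·t). Usando x(t) = 2·exp(-2·t) y sustituyendo t = log(4)/2, encontramos x = 1/2.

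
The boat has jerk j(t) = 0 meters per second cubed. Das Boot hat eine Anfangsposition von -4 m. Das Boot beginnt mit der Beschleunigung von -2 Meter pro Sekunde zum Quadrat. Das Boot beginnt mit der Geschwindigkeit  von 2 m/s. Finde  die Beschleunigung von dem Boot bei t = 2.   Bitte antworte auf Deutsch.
Ausgehend von dem Ruck j(t) = 0, nehmen wir 1 Integral. Mit ∫j(t)dt und Anwendung von a(0) = -2, finden wir a(t) = -2. Mit a(t) = -2 und Einsetzen von t = 2, finden wir a = -2.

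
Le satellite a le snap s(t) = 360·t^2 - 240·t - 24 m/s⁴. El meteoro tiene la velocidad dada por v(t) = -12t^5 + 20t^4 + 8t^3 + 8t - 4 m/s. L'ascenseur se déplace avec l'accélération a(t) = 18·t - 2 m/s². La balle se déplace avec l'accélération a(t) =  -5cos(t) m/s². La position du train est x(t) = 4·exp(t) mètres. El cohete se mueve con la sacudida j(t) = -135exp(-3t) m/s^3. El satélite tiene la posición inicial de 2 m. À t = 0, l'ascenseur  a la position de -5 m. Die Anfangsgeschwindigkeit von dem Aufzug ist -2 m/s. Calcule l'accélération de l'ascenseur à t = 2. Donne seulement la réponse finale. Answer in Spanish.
La aceleración en t = 2 es a = 34.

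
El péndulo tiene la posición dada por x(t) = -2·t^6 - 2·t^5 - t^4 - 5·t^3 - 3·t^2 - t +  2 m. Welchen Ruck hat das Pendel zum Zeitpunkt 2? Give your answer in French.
Nous devons dériver notre équation de la position x(t) = -2·t^6 - 2·t^5 - t^4 - 5·t^3 - 3·t^2 - t + 2 3 fois. En dérivant la position, nous obtenons la vitesse: v(t) = -12·t^5 - 10·t^4 - 4·t^3 - 15·t^2 - 6·t - 1. La dérivée de la vitesse donne l'accélération: a(t) = -60·t^4 - 40·t^3 - 12·t^2 - 30·t - 6. La dérivée de l'accélération donne le jerk: j(t) = -240·t^3 - 120·t^2 - 24·t - 30. En utilisant j(t) = -240·t^3 - 120·t^2 - 24·t - 30 et en substituant t = 2, nous trouvons j = -2478.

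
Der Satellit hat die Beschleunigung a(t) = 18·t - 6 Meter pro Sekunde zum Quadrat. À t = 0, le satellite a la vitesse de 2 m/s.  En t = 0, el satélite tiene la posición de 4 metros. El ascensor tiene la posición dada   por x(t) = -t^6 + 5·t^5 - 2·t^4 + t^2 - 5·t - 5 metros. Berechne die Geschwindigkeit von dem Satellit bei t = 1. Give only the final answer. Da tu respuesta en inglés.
v(1) = 5.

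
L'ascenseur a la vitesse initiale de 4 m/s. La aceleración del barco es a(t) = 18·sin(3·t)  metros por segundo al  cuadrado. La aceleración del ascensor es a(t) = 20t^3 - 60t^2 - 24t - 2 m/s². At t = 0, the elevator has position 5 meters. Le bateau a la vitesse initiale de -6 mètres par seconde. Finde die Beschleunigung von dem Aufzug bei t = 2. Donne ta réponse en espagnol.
Tenemos la aceleración a(t) = 20·t^3 - 60·t^2 - 24·t - 2. Sustituyendo t = 2: a(2) = -130.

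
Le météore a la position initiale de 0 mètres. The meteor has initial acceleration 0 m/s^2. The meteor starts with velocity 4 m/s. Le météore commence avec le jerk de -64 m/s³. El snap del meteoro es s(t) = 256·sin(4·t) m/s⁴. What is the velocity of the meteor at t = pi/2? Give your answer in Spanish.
Necesitamos integrar nuestra ecuación del snap s(t) = 256·sin(4·t) 3 veces. La integral del snap, con j(0) = -64, da la sacudida: j(t) = -64·cos(4·t). Tomando ∫j(t)dt y aplicando a(0) = 0, encontramos a(t) = -16·sin(4·t). La antiderivada de la aceleración es la velocidad. Usando v(0) = 4, obtenemos v(t) = 4·cos(4·t). Tenemos la velocidad v(t) = 4·cos(4·t). Sustituyendo t = pi/2: v(pi/2) = 4.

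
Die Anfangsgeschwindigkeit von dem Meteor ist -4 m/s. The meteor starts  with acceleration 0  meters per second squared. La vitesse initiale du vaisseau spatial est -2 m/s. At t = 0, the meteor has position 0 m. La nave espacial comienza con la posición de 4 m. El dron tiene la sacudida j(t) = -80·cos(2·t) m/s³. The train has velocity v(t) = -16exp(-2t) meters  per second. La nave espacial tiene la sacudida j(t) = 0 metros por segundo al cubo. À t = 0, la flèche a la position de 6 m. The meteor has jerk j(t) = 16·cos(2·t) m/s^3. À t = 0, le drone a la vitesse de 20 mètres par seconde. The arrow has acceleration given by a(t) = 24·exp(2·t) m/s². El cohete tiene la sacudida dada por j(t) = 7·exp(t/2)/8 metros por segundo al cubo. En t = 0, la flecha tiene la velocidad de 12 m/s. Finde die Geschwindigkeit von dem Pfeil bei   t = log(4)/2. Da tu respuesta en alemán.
Ausgehend von der Beschleunigung a(t) = 24·exp(2·t), nehmen wir 1 Integral. Die Stammfunktion von der Beschleunigung ist die Geschwindigkeit. Mit v(0) = 12 erhalten wir v(t) = 12·exp(2·t). Aus der Gleichung für die Geschwindigkeit v(t) = 12·exp(2·t), setzen wir t = log(4)/2 ein und erhalten v = 48.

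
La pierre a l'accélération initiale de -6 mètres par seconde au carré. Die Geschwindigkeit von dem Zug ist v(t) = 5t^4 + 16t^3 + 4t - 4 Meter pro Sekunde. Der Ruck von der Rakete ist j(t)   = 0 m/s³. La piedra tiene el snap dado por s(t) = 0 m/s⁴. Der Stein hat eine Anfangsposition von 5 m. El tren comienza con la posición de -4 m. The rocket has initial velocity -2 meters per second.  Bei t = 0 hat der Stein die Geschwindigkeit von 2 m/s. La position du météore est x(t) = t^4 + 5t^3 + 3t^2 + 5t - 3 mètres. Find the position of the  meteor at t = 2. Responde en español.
De la ecuación de la posición x(t) = t^4 + 5·t^3 + 3·t^2 + 5·t - 3, sustituimos t = 2 para obtener x = 75.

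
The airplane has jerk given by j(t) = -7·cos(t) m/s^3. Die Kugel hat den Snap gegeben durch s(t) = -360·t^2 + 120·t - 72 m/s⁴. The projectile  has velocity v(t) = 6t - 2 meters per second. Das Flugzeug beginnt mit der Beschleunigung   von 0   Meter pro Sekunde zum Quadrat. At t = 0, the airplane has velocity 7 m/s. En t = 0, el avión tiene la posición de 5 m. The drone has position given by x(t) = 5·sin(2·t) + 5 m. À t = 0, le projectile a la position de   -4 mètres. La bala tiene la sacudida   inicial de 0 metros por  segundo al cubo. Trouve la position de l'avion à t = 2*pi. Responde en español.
Necesitamos integrar nuestra ecuación de la sacudida j(t) = -7·cos(t) 3 veces. Tomando ∫j(t)dt y aplicando a(0) = 0, encontramos a(t) = -7·sin(t). La integral de la aceleración es la velocidad. Usando v(0) = 7, obtenemos v(t) = 7·cos(t). Tomando ∫v(t)dt y aplicando x(0) = 5, encontramos x(t) = 7·sin(t) + 5. Tenemos la posición x(t) = 7·sin(t) + 5. Sustituyendo t = 2*pi: x(2*pi) = 5.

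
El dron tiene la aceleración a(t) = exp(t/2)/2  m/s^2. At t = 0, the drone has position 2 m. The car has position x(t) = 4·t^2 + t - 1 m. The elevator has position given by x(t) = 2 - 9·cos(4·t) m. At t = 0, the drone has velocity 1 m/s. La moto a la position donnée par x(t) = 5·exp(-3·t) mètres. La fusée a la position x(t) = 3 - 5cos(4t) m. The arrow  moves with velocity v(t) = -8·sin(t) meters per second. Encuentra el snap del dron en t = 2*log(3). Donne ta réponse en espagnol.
Debemos derivar nuestra ecuación de la aceleración a(t) = exp(t/2)/2 2 veces. Derivando la aceleración, obtenemos la sacudida: j(t) = exp(t/2)/4. Tomando d/dt de j(t), encontramos s(t) = exp(t/2)/8. Usando s(t) = exp(t/2)/8 y sustituyendo t = 2*log(3), encontramos s = 3/8.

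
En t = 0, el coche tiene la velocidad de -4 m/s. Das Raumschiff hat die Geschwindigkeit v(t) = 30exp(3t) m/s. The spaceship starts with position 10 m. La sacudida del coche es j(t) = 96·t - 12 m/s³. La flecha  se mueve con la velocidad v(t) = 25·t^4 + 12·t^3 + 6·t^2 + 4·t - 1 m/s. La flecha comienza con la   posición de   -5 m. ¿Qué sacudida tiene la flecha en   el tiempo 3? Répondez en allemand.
Um dies zu lösen, müssen wir 2 Ableitungen unserer Gleichung für die Geschwindigkeit v(t) = 25·t^4 + 12·t^3 + 6·t^2 + 4·t - 1 nehmen. Mit d/dt von v(t) finden wir a(t) = 100·t^3 + 36·t^2 + 12·t + 4. Mit d/dt von a(t) finden wir j(t) = 300·t^2 + 72·t + 12. Mit j(t) = 300·t^2 + 72·t + 12 und Einsetzen von t = 3, finden wir j = 2928.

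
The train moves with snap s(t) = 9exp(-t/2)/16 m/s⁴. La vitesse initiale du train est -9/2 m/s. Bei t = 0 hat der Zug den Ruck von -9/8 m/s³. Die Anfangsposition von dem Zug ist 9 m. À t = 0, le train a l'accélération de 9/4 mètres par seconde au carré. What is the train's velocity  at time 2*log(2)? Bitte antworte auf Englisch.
To solve this, we need to take 3 integrals of our snap equation s(t) = 9·exp(-t/2)/16. Taking ∫s(t)dt and applying j(0) = -9/8, we find j(t) = -9·exp(-t/2)/8. Taking ∫j(t)dt and applying a(0) = 9/4, we find a(t) = 9·exp(-t/2)/4. The antiderivative of acceleration, with v(0) = -9/2, gives velocity: v(t) = -9·exp(-t/2)/2. Using v(t) = -9·exp(-t/2)/2 and substituting t = 2*log(2), we find v = -9/4.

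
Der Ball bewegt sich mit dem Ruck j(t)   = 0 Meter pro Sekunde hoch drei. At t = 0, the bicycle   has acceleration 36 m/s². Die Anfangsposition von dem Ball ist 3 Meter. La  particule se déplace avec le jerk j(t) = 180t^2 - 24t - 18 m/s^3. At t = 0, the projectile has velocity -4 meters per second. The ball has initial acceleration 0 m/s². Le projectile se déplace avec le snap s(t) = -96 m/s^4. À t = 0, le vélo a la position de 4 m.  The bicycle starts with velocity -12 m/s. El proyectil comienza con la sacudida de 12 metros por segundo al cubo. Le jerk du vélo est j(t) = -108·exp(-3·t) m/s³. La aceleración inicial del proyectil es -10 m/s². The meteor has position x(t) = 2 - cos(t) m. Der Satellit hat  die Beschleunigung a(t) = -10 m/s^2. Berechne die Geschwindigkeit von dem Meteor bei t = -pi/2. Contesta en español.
Partiendo de la posición x(t) = 2 - cos(t), tomamos 1 derivada. Derivando la posición, obtenemos la velocidad: v(t) = sin(t). De la ecuación de la velocidad v(t) = sin(t), sustituimos t = -pi/2 para obtener v = -1.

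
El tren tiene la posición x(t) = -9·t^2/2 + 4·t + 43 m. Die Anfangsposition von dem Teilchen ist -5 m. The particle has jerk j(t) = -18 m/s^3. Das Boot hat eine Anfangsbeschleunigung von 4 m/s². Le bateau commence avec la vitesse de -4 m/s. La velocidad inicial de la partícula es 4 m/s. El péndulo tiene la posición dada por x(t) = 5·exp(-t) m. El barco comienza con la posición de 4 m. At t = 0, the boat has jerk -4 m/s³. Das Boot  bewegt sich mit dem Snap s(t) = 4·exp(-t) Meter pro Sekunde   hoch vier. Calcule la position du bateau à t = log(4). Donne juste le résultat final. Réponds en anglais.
The position at t = log(4) is x = 1.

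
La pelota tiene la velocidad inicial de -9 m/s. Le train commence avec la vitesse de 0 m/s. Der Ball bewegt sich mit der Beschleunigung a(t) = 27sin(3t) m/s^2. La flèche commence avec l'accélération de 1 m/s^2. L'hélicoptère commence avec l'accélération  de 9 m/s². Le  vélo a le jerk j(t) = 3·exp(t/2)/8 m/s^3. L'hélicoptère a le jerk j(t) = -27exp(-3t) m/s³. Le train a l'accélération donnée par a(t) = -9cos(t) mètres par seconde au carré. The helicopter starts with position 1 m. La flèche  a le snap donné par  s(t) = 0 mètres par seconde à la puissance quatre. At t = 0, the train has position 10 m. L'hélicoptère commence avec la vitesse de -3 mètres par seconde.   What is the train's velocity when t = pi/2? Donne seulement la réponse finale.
The answer is -9.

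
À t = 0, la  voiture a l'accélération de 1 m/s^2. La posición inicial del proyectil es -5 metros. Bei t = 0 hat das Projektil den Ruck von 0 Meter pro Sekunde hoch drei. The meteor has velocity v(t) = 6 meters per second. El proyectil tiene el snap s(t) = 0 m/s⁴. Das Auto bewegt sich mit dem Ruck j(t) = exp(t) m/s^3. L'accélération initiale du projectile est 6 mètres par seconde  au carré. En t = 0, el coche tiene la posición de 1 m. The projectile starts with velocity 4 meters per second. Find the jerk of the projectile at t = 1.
To find the answer, we compute 1 antiderivative of s(t) = 0. Taking ∫s(t)dt and applying j(0) = 0, we find j(t) = 0. Using j(t) = 0 and substituting t = 1, we find j = 0.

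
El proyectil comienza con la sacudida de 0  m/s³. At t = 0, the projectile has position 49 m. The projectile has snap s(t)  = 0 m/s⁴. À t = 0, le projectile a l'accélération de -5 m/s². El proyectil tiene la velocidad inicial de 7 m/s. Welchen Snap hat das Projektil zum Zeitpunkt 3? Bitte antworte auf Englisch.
Using s(t) = 0 and substituting t = 3, we find s = 0.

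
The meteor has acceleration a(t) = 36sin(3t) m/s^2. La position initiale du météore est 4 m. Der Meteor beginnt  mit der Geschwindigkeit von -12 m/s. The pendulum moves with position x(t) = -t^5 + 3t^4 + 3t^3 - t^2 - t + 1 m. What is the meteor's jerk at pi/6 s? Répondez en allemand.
Ausgehend von der Beschleunigung a(t) = 36·sin(3·t), nehmen wir 1 Ableitung. Die Ableitung von der Beschleunigung ergibt den Ruck: j(t) = 108·cos(3·t). Aus der Gleichung für den Ruck j(t) = 108·cos(3·t), setzen wir t = pi/6 ein und erhalten j = 0.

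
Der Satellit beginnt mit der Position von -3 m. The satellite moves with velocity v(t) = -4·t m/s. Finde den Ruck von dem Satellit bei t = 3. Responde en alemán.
Ausgehend von der Geschwindigkeit v(t) = -4·t, nehmen wir 2 Ableitungen. Die Ableitung von der Geschwindigkeit ergibt die Beschleunigung: a(t) = -4. Die Ableitung von der Beschleunigung ergibt den Ruck: j(t) = 0. Mit j(t) = 0 und Einsetzen von t = 3, finden wir j = 0.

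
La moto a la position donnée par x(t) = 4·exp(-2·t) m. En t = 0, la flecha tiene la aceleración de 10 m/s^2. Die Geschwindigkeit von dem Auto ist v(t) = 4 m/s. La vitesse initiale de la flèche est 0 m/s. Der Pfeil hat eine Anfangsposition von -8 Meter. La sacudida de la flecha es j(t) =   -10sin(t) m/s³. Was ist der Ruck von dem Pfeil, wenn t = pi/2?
Aus der Gleichung für den Ruck j(t) = -10·sin(t), setzen wir t = pi/2 ein und erhalten j = -10.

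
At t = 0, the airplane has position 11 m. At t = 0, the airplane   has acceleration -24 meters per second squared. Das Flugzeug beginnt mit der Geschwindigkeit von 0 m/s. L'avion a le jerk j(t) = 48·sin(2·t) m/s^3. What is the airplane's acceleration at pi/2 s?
Starting from jerk j(t) = 48·sin(2·t), we take 1 integral. Taking ∫j(t)dt and applying a(0) = -24, we find a(t) = -24·cos(2·t). We have acceleration a(t) = -24·cos(2·t). Substituting t = pi/2: a(pi/2) = 24.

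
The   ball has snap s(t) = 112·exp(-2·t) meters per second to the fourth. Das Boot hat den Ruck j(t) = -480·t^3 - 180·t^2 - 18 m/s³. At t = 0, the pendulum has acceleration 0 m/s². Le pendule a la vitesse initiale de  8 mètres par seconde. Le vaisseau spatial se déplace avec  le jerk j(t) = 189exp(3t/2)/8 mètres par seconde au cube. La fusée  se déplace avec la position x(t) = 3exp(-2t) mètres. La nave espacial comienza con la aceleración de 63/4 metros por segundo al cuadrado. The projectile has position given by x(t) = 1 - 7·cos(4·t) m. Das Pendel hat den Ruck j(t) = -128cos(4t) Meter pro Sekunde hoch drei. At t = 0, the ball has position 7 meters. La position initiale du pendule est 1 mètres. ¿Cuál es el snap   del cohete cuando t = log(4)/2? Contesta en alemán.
Ausgehend von der Position x(t) = 3·exp(-2·t), nehmen wir 4 Ableitungen. Durch Ableiten von der Position erhalten wir die Geschwindigkeit: v(t) = -6·exp(-2·t). Mit d/dt von v(t) finden wir a(t) = 12·exp(-2·t). Durch Ableiten von der Beschleunigung erhalten wir den Ruck: j(t) = -24·exp(-2·t). Mit d/dt von j(t) finden wir s(t) = 48·exp(-2·t). Wir haben den Snap s(t) = 48·exp(-2·t). Durch Einsetzen von t = log(4)/2: s(log(4)/2) = 12.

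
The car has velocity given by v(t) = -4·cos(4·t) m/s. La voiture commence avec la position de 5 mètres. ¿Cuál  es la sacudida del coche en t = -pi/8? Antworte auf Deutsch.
Ausgehend von der Geschwindigkeit v(t) = -4·cos(4·t), nehmen wir 2 Ableitungen. Durch Ableiten von der Geschwindigkeit erhalten wir die Beschleunigung: a(t) = 16·sin(4·t). Mit d/dt von a(t) finden wir j(t) = 64·cos(4·t). Wir haben den Ruck j(t) = 64·cos(4·t). Durch Einsetzen von t = -pi/8: j(-pi/8) = 0.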